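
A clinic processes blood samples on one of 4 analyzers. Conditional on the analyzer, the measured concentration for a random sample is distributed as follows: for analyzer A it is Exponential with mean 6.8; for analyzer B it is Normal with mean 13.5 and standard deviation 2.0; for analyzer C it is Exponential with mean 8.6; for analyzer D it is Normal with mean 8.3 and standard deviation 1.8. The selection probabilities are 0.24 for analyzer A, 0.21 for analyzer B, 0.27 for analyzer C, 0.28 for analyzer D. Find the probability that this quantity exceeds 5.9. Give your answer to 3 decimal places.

Conditional on each analyzer, P(X > 5.9): A: 0.419938; B: 0.999928; C: 0.503563; D: 0.908789.
By total probability, P(X > 5.9) = 0.24·0.419938 + 0.21·0.999928 + 0.27·0.503563 + 0.28·0.908789 = 0.701193.

0.701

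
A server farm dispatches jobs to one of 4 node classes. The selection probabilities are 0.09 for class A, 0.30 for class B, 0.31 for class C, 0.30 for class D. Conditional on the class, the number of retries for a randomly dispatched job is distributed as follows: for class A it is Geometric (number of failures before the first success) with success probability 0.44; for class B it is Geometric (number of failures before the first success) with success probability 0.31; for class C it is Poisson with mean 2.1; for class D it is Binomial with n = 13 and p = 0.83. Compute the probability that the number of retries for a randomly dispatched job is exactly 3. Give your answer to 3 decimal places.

0.096

Conditional on each class, P(X = 3): A: 0.077271; B: 0.101838; C: 0.189011; D: 3.29678e-06.
By total probability, P(X = 3) = 0.09·0.077271 + 0.3·0.101838 + 0.31·0.189011 + 0.3·3.29678e-06 = 0.0961003.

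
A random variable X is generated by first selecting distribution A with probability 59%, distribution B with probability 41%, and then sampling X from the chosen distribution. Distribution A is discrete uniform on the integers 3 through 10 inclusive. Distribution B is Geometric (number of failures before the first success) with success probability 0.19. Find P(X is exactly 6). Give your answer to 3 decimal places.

0.096

Conditional on each component, P(X = 6): A: 0.125; B: 0.0536616.
By total probability, P(X = 6) = 0.59·0.125 + 0.41·0.0536616 = 0.0957513.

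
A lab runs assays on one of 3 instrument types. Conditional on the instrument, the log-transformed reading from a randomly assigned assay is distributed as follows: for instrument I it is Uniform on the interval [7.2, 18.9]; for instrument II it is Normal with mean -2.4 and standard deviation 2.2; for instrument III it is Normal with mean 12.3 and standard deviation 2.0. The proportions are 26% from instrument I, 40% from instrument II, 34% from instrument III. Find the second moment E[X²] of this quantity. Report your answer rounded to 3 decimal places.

104.283

For each component E[X²] = Var + (mean)², giving I: 181.71; II: 10.6; III: 155.29.
Overall E[X²] = 0.26·181.71 + 0.4·10.6 + 0.34·155.29 = 104.283.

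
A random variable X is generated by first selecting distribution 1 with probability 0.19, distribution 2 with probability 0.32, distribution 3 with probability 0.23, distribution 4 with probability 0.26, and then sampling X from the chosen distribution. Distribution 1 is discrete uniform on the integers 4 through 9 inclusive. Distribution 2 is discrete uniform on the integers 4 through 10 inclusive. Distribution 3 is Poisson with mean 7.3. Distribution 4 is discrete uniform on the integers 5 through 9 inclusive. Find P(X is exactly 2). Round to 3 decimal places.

Conditional on each component, P(X = 2): 1: 0; 2: 0; 3: 0.0179997; 4: 0.
By total probability, P(X = 2) = 0.19·0 + 0.32·0 + 0.23·0.0179997 + 0.26·0 = 0.00413994.

0.004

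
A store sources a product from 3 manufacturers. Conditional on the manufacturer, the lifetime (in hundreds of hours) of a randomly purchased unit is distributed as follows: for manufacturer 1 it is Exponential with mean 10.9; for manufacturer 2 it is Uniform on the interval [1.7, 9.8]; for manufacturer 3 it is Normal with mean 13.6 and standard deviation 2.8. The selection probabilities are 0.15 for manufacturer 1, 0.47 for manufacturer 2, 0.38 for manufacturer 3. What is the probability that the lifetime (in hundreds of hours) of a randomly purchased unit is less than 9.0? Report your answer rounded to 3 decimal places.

0.527

Conditional on each manufacturer, P(X < 9.0): 1: 0.562066; 2: 0.901235; 3: 0.0502062.
By total probability, P(X < 9.0) = 0.15·0.562066 + 0.47·0.901235 + 0.38·0.0502062 = 0.526969.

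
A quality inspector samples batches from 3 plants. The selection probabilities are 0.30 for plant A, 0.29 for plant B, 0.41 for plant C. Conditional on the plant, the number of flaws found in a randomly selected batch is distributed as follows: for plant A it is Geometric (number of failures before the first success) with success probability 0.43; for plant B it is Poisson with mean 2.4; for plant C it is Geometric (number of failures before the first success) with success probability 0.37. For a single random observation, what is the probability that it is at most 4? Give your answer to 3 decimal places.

Conditional on each plant, P(X ≤ 4): A: 0.939831; B: 0.904131; C: 0.900756.
By total probability, P(X ≤ 4) = 0.3·0.939831 + 0.29·0.904131 + 0.41·0.900756 = 0.913457.

0.913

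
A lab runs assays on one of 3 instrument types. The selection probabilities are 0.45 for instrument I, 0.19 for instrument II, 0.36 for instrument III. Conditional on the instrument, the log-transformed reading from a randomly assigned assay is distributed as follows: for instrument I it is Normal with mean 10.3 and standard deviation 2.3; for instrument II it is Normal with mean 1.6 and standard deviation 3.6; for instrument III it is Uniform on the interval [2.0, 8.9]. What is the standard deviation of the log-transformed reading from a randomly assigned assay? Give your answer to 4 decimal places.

Per component, I: μ=10.3, E[X²]=111.38; II: μ=1.6, E[X²]=15.52; III: μ=5.45, E[X²]=33.67.
E[X] = 0.45·10.3 + 0.19·1.6 + 0.36·5.45 = 6.901.
E[X²] = 0.45·111.38 + 0.19·15.52 + 0.36·33.67 = 65.191.
Var(X) = E[X²] − (E[X])² = 65.191 − 47.6238 = 17.5672.
SD(X) = √17.5672 = 4.19132.

4.1913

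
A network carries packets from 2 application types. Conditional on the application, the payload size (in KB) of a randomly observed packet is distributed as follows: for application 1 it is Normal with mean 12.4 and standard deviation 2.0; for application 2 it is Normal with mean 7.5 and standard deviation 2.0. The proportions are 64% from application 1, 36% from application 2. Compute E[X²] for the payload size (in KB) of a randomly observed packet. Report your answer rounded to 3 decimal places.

For each component E[X²] = Var + (mean)², giving 1: 157.76; 2: 60.25.
Overall E[X²] = 0.64·157.76 + 0.36·60.25 = 122.656.

122.656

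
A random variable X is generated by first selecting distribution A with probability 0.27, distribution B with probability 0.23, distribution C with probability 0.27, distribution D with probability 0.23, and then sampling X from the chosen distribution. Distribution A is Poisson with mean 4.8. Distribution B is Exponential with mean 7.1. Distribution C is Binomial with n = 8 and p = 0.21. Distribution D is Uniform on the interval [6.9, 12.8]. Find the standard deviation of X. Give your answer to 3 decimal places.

4.786

Per component, A: μ=4.8, E[X²]=27.84; B: μ=7.1, E[X²]=100.82; C: μ=1.68, E[X²]=4.1496; D: μ=9.85, E[X²]=99.9233.
E[X] = 0.27·4.8 + 0.23·7.1 + 0.27·1.68 + 0.23·9.85 = 5.6481.
E[X²] = 0.27·27.84 + 0.23·100.82 + 0.27·4.1496 + 0.23·99.9233 = 54.8082.
Var(X) = E[X²] − (E[X])² = 54.8082 − 31.901 = 22.9071.
SD(X) = √22.9071 = 4.78614.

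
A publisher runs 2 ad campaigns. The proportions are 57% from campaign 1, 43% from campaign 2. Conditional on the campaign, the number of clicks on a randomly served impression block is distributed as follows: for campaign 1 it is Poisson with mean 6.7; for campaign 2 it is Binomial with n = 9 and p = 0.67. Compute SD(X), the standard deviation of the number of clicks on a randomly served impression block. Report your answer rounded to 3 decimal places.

Per component, 1: μ=6.7, E[X²]=51.59; 2: μ=6.03, E[X²]=38.3508.
E[X] = 0.57·6.7 + 0.43·6.03 = 6.4119.
E[X²] = 0.57·51.59 + 0.43·38.3508 = 45.8971.
Var(X) = E[X²] − (E[X])² = 45.8971 − 41.1125 = 4.78468.
SD(X) = √4.78468 = 2.18739.

2.187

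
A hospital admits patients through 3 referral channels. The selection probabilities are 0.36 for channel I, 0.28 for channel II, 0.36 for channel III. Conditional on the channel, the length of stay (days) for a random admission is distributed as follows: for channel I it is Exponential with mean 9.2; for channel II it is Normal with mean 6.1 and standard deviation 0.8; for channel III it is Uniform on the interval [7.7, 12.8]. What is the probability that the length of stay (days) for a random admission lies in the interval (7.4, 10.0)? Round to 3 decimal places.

0.217

Conditional on each channel, P(7.4 < X < 10.0): I: 0.110138; II: 0.0520807; III: 0.45098.
By total probability, P(7.4 < X < 10.0) = 0.36·0.110138 + 0.28·0.0520807 + 0.36·0.45098 = 0.216585.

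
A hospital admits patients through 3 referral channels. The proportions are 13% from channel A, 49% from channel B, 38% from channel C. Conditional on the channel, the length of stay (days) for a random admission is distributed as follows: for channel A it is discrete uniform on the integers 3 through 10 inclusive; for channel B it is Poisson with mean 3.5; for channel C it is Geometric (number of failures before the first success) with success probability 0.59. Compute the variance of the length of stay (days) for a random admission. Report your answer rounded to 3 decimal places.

Per component, A: μ=6.5, E[X²]=47.5; B: μ=3.5, E[X²]=15.75; C: μ=0.694915, E[X²]=1.66073.
E[X] = 0.13·6.5 + 0.49·3.5 + 0.38·0.694915 = 2.82407.
E[X²] = 0.13·47.5 + 0.49·15.75 + 0.38·1.66073 = 14.5236.
Var(X) = E[X²] − (E[X])² = 14.5236 − 7.97536 = 6.54822.

6.548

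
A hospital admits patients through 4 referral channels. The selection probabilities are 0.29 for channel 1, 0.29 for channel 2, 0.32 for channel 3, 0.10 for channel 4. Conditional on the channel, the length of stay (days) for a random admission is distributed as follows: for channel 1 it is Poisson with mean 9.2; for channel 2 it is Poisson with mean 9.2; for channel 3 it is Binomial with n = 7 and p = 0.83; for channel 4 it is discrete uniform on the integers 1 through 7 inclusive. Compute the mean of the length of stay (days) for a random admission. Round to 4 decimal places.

7.5952

Component means — 1: 9.2; 2: 9.2; 3: 5.81; 4: 4.
E[X] = 0.29·9.2 + 0.29·9.2 + 0.32·5.81 + 0.1·4 = 7.5952.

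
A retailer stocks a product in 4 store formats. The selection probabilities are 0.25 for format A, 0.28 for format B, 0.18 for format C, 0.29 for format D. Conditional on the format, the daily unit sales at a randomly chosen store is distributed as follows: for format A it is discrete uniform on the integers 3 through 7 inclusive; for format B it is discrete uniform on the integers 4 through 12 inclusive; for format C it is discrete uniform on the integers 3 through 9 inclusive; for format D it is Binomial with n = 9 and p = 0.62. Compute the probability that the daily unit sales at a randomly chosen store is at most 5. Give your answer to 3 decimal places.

0.425

Conditional on each format, P(X ≤ 5): A: 0.6; B: 0.222222; C: 0.428571; D: 0.466917.
By total probability, P(X ≤ 5) = 0.25·0.6 + 0.28·0.222222 + 0.18·0.428571 + 0.29·0.466917 = 0.424771.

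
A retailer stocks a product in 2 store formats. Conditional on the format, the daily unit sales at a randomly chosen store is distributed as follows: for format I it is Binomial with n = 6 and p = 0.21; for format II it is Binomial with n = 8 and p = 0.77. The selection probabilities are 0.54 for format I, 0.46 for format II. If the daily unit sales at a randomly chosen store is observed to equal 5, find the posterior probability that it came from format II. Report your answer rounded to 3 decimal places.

Likelihoods P(X=5 | ·): I: 0.00193586; II: 0.184427.
Posterior ∝ prior × likelihood. Numerator for II: 0.46·0.184427 = 0.0848365.
Normalizing constant: 0.54·0.00193586 + 0.46·0.184427 = 0.0858819.
P(II | observation) = 0.0848365 / 0.0858819 = 0.987828.

0.988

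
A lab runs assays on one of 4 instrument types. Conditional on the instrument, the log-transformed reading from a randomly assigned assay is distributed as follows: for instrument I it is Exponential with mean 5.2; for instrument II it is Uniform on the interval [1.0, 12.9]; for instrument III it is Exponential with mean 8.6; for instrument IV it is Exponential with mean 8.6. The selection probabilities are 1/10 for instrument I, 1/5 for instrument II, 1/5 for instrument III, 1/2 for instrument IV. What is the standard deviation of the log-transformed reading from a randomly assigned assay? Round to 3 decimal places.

7.622

Per component, I: μ=5.2, E[X²]=54.08; II: μ=6.95, E[X²]=60.1033; III: μ=8.6, E[X²]=147.92; IV: μ=8.6, E[X²]=147.92.
E[X] = 0.1·5.2 + 0.2·6.95 + 0.2·8.6 + 0.5·8.6 = 7.93.
E[X²] = 0.1·54.08 + 0.2·60.1033 + 0.2·147.92 + 0.5·147.92 = 120.973.
Var(X) = E[X²] − (E[X])² = 120.973 − 62.8849 = 58.0878.
SD(X) = √58.0878 = 7.62153.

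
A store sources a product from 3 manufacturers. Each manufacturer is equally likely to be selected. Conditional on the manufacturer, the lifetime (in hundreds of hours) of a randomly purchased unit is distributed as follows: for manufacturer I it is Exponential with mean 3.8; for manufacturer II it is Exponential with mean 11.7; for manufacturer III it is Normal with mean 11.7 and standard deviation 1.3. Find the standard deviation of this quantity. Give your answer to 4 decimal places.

Per component, I: μ=3.8, E[X²]=28.88; II: μ=11.7, E[X²]=273.78; III: μ=11.7, E[X²]=138.58.
E[X] = 0.333333·3.8 + 0.333333·11.7 + 0.333333·11.7 = 9.06667.
E[X²] = 0.333333·28.88 + 0.333333·273.78 + 0.333333·138.58 = 147.08.
Var(X) = E[X²] − (E[X])² = 147.08 − 82.2044 = 64.8756.
SD(X) = √64.8756 = 8.05454.

8.0545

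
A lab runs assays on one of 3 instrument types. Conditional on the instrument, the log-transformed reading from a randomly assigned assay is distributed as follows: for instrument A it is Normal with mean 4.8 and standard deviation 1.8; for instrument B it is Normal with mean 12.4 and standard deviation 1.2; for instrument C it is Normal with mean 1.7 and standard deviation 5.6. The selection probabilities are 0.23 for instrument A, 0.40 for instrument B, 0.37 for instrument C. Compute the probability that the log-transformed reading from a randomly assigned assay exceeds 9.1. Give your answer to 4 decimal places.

0.4352

Conditional on each instrument, P(X > 9.1): A: 0.00844971; B: 0.99702; C: 0.0931793.
By total probability, P(X > 9.1) = 0.23·0.00844971 + 0.4·0.99702 + 0.37·0.0931793 = 0.435228.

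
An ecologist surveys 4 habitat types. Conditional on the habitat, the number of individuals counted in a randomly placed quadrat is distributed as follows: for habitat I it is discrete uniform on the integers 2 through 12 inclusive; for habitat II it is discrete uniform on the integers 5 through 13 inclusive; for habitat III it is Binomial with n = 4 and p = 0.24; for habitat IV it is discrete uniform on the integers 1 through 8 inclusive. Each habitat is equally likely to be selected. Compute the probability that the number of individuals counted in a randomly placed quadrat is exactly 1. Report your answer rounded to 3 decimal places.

Conditional on each habitat, P(X = 1): I: 0; II: 0; III: 0.421417; IV: 0.125.
By total probability, P(X = 1) = 0.25·0 + 0.25·0 + 0.25·0.421417 + 0.25·0.125 = 0.136604.

0.137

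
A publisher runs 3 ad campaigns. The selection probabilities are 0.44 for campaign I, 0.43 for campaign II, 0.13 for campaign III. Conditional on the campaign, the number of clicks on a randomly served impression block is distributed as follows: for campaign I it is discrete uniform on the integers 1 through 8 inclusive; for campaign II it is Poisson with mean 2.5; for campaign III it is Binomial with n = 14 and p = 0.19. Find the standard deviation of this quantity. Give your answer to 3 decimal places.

2.149

Per component, I: μ=4.5, E[X²]=25.5; II: μ=2.5, E[X²]=8.75; III: μ=2.66, E[X²]=9.2302.
E[X] = 0.44·4.5 + 0.43·2.5 + 0.13·2.66 = 3.4008.
E[X²] = 0.44·25.5 + 0.43·8.75 + 0.13·9.2302 = 16.1824.
Var(X) = E[X²] − (E[X])² = 16.1824 − 11.5654 = 4.61699.
SD(X) = √4.61699 = 2.14872.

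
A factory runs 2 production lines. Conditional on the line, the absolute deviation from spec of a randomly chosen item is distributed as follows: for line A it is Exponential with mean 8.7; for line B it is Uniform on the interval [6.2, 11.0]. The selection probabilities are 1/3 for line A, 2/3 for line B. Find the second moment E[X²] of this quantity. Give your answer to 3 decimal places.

101.047

For each component E[X²] = Var + (mean)², giving A: 151.38; B: 75.88.
Overall E[X²] = 0.333333·151.38 + 0.666667·75.88 = 101.047.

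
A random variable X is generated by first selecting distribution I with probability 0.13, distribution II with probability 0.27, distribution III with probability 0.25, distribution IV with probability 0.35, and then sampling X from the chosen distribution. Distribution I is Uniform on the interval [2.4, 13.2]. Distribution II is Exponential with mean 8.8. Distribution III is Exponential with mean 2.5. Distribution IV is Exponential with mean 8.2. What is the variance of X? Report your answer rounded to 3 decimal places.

Per component, I: μ=7.8, E[X²]=70.56; II: μ=8.8, E[X²]=154.88; III: μ=2.5, E[X²]=12.5; IV: μ=8.2, E[X²]=134.48.
E[X] = 0.13·7.8 + 0.27·8.8 + 0.25·2.5 + 0.35·8.2 = 6.885.
E[X²] = 0.13·70.56 + 0.27·154.88 + 0.25·12.5 + 0.35·134.48 = 101.183.
Var(X) = E[X²] − (E[X])² = 101.183 − 47.4032 = 53.7802.

53.780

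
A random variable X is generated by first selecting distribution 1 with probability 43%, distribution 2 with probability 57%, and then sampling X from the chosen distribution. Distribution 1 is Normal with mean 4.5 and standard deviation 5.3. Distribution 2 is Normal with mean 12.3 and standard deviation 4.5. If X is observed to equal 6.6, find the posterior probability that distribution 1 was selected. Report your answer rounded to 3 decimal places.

0.569

Likelihoods f(6.6 | ·): 1: 0.0695894; 2: 0.0397463.
Posterior ∝ prior × likelihood. Numerator for 1: 0.43·0.0695894 = 0.0299234.
Normalizing constant: 0.43·0.0695894 + 0.57·0.0397463 = 0.0525788.
P(1 | observation) = 0.0299234 / 0.0525788 = 0.569116.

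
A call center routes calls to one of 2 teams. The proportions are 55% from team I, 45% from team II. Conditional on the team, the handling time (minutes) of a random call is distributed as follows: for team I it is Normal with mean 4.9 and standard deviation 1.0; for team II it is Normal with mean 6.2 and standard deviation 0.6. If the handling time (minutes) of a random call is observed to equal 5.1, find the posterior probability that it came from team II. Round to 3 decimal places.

0.206

Likelihoods f(5.1 | ·): I: 0.391043; II: 0.123852.
Posterior ∝ prior × likelihood. Numerator for II: 0.45·0.123852 = 0.0557334.
Normalizing constant: 0.55·0.391043 + 0.45·0.123852 = 0.270807.
P(II | observation) = 0.0557334 / 0.270807 = 0.205805.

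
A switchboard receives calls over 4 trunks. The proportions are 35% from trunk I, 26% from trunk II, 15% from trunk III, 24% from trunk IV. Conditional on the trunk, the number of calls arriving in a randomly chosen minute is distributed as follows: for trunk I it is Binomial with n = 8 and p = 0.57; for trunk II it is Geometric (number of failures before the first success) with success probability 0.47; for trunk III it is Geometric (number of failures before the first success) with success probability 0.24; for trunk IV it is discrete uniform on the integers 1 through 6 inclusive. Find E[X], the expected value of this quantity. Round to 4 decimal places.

3.2042

Component means — I: 4.56; II: 1.12766; III: 3.16667; IV: 3.5.
E[X] = 0.35·4.56 + 0.26·1.12766 + 0.15·3.16667 + 0.24·3.5 = 3.20419.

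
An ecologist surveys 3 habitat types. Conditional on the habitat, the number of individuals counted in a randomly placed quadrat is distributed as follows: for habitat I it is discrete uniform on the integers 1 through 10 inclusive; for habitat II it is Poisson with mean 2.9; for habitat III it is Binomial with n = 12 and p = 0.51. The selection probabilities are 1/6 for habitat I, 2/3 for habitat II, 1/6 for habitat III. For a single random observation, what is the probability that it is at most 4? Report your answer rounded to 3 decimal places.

Conditional on each habitat, P(X ≤ 4): I: 0.4; II: 0.831777; III: 0.175094.
By total probability, P(X ≤ 4) = 0.166667·0.4 + 0.666667·0.831777 + 0.166667·0.175094 = 0.650367.

0.650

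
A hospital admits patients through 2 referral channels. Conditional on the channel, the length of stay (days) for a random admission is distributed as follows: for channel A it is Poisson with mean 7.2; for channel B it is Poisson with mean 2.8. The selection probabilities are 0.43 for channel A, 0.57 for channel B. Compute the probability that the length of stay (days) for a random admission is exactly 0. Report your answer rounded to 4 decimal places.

Conditional on each channel, P(X = 0): A: 0.000746586; B: 0.0608101.
By total probability, P(X = 0) = 0.43·0.000746586 + 0.57·0.0608101 = 0.0349828.

0.0350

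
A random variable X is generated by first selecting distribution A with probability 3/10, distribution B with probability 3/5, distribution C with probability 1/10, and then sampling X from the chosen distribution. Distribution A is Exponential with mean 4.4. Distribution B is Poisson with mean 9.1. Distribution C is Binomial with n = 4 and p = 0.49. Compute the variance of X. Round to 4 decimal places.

18.5815

Per component, A: μ=4.4, E[X²]=38.72; B: μ=9.1, E[X²]=91.91; C: μ=1.96, E[X²]=4.8412.
E[X] = 0.3·4.4 + 0.6·9.1 + 0.1·1.96 = 6.976.
E[X²] = 0.3·38.72 + 0.6·91.91 + 0.1·4.8412 = 67.2461.
Var(X) = E[X²] − (E[X])² = 67.2461 − 48.6646 = 18.5815.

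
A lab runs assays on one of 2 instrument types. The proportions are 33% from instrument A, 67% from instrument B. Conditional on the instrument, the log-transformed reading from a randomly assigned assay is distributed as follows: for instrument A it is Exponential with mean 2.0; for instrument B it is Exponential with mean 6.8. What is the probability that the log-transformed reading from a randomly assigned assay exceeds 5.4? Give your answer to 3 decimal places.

0.325

Conditional on each instrument, P(X > 5.4): A: 0.0672055; B: 0.45198.
By total probability, P(X > 5.4) = 0.33·0.0672055 + 0.67·0.45198 = 0.325004.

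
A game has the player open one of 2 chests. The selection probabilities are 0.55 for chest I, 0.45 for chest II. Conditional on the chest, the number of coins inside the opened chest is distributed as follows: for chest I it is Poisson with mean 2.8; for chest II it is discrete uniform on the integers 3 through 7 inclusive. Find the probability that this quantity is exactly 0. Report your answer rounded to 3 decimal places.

Conditional on each chest, P(X = 0): I: 0.0608101; II: 0.
By total probability, P(X = 0) = 0.55·0.0608101 + 0.45·0 = 0.0334455.

0.033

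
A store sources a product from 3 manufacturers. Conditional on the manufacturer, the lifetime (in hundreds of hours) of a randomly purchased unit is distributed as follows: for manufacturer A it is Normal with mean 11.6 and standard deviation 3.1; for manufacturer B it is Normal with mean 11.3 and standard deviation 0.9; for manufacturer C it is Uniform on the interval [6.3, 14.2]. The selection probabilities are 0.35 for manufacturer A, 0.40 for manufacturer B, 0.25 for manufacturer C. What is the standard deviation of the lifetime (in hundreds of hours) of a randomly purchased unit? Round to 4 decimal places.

Per component, A: μ=11.6, E[X²]=144.17; B: μ=11.3, E[X²]=128.5; C: μ=10.25, E[X²]=110.263.
E[X] = 0.35·11.6 + 0.4·11.3 + 0.25·10.25 = 11.1425.
E[X²] = 0.35·144.17 + 0.4·128.5 + 0.25·110.263 = 129.425.
Var(X) = E[X²] − (E[X])² = 129.425 − 124.155 = 5.27003.
SD(X) = √5.27003 = 2.29565.

2.2957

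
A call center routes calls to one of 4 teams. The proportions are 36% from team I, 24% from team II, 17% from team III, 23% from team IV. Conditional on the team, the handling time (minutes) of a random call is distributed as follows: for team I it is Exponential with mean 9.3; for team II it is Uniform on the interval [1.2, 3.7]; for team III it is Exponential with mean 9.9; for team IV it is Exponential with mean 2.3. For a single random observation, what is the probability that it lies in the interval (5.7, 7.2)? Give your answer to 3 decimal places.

0.052

Conditional on each team, P(5.7 < X < 7.2): I: 0.0807002; II: 0; III: 0.0790537; IV: 0.0401902.
By total probability, P(5.7 < X < 7.2) = 0.36·0.0807002 + 0.24·0 + 0.17·0.0790537 + 0.23·0.0401902 = 0.0517349.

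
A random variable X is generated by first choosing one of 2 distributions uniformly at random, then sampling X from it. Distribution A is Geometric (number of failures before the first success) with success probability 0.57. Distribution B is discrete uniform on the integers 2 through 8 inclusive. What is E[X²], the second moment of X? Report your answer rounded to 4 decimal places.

15.4463

For each component E[X²] = Var + (mean)², giving A: 1.89258; B: 29.
Overall E[X²] = 0.5·1.89258 + 0.5·29 = 15.4463.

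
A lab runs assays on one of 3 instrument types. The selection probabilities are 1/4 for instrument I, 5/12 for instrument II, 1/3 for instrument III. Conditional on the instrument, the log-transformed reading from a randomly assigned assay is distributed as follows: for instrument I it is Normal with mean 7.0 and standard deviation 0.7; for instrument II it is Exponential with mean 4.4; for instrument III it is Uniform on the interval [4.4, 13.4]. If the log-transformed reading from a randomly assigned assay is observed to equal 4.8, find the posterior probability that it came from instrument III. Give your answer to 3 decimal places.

0.530

Likelihoods f(4.8 | ·): I: 0.00408253; II: 0.0763434; III: 0.111111.
Posterior ∝ prior × likelihood. Numerator for III: 0.333333·0.111111 = 0.037037.
Normalizing constant: 0.25·0.00408253 + 0.416667·0.0763434 + 0.333333·0.111111 = 0.0698674.
P(III | observation) = 0.037037 / 0.0698674 = 0.530105.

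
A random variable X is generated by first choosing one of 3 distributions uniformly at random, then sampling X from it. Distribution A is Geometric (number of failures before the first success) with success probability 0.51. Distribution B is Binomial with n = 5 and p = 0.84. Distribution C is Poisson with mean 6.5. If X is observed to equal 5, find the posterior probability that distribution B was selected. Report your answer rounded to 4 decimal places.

0.7236

Likelihoods P(X=5 | ·): A: 0.0144062; B: 0.418212; C: 0.145369.
Posterior ∝ prior × likelihood. Numerator for B: 0.333333·0.418212 = 0.139404.
Normalizing constant: 0.333333·0.0144062 + 0.333333·0.418212 + 0.333333·0.145369 = 0.192662.
P(B | observation) = 0.139404 / 0.192662 = 0.723566.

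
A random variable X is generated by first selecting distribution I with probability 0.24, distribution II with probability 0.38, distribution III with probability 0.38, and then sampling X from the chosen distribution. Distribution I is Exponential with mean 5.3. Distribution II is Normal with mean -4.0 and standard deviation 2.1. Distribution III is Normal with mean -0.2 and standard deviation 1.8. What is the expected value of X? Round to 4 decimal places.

Component means — I: 5.3; II: -4; III: -0.2.
E[X] = 0.24·5.3 + 0.38·-4 + 0.38·-0.2 = -0.324.

-0.3240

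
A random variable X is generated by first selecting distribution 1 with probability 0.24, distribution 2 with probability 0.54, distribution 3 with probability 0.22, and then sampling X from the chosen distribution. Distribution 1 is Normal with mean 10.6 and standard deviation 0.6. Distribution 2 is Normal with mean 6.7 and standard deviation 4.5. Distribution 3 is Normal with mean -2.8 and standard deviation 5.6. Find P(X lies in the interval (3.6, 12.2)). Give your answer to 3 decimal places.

0.614

Conditional on each component, P(3.6 < X < 12.2): 1: 0.99617; 2: 0.643742; 3: 0.122852.
By total probability, P(3.6 < X < 12.2) = 0.24·0.99617 + 0.54·0.643742 + 0.22·0.122852 = 0.613729.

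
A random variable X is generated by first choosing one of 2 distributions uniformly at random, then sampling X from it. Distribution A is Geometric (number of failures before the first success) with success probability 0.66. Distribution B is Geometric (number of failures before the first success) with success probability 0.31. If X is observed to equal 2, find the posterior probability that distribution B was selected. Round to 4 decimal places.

Likelihoods P(X=2 | ·): A: 0.076296; B: 0.147591.
Posterior ∝ prior × likelihood. Numerator for B: 0.5·0.147591 = 0.0737955.
Normalizing constant: 0.5·0.076296 + 0.5·0.147591 = 0.111943.
P(B | observation) = 0.0737955 / 0.111943 = 0.659221.

0.6592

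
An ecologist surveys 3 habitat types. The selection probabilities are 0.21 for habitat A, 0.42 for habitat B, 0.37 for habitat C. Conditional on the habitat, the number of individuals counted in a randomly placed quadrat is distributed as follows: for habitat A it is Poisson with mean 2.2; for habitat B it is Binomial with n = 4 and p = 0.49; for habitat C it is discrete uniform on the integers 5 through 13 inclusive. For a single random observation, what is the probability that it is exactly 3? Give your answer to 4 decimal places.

Conditional on each habitat, P(X = 3): A: 0.196639; B: 0.240004; C: 0.
By total probability, P(X = 3) = 0.21·0.196639 + 0.42·0.240004 + 0.37·0 = 0.142096.

0.1421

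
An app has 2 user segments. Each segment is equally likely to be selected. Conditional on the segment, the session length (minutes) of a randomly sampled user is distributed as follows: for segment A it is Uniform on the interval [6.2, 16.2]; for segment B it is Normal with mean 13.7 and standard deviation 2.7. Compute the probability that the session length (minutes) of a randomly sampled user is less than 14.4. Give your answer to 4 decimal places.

0.7111

Conditional on each segment, P(X < 14.4): A: 0.82; B: 0.602282.
By total probability, P(X < 14.4) = 0.5·0.82 + 0.5·0.602282 = 0.711141.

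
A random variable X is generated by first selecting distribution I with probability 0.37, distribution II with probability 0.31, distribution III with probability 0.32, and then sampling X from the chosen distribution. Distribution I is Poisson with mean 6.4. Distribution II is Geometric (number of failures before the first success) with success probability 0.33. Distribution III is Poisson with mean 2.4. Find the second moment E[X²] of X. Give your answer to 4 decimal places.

23.3195

For each component E[X²] = Var + (mean)², giving I: 47.36; II: 10.2746; III: 8.16.
Overall E[X²] = 0.37·47.36 + 0.31·10.2746 + 0.32·8.16 = 23.3195.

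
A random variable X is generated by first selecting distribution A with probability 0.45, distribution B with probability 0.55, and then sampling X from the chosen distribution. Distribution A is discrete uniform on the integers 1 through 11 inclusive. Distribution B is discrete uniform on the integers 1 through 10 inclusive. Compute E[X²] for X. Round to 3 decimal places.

For each component E[X²] = Var + (mean)², giving A: 46; B: 38.5.
Overall E[X²] = 0.45·46 + 0.55·38.5 = 41.875.

41.875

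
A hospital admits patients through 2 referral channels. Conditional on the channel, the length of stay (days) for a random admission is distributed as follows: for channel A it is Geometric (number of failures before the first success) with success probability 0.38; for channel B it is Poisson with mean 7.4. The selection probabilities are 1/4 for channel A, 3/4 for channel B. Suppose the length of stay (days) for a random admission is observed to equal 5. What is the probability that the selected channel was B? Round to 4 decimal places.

Likelihoods P(X=5 | ·): A: 0.034813; B: 0.113031.
Posterior ∝ prior × likelihood. Numerator for B: 0.75·0.113031 = 0.0847734.
Normalizing constant: 0.25·0.034813 + 0.75·0.113031 = 0.0934766.
P(B | observation) = 0.0847734 / 0.0934766 = 0.906894.

0.9069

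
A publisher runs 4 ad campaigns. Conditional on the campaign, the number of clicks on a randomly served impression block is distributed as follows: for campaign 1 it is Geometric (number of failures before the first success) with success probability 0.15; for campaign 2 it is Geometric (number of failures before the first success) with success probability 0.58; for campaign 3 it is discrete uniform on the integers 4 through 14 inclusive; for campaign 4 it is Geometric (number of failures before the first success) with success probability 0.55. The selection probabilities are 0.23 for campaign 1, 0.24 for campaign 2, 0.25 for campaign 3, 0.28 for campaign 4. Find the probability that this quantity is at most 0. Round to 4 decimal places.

0.3277

Conditional on each campaign, P(X ≤ 0): 1: 0.15; 2: 0.58; 3: 0; 4: 0.55.
By total probability, P(X ≤ 0) = 0.23·0.15 + 0.24·0.58 + 0.25·0 + 0.28·0.55 = 0.3277.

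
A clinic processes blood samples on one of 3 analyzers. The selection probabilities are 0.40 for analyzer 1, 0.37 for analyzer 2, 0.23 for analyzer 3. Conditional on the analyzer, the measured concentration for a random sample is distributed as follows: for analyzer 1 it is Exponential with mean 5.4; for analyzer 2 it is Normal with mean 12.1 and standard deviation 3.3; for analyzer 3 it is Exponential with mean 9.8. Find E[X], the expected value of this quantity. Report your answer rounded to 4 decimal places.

Component means — 1: 5.4; 2: 12.1; 3: 9.8.
E[X] = 0.4·5.4 + 0.37·12.1 + 0.23·9.8 = 8.891.

8.8910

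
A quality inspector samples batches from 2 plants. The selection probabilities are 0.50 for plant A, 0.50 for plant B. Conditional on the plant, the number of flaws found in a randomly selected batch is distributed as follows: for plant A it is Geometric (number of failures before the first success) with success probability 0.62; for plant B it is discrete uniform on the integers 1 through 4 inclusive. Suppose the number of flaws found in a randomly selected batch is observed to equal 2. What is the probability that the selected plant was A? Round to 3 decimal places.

0.264

Likelihoods P(X=2 | ·): A: 0.089528; B: 0.25.
Posterior ∝ prior × likelihood. Numerator for A: 0.5·0.089528 = 0.044764.
Normalizing constant: 0.5·0.089528 + 0.5·0.25 = 0.169764.
P(A | observation) = 0.044764 / 0.169764 = 0.263684.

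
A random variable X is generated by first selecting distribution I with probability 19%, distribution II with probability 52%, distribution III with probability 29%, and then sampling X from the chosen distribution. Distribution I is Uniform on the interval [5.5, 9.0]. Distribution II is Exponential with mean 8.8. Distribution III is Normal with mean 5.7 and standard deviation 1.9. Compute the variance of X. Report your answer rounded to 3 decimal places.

Per component, I: μ=7.25, E[X²]=53.5833; II: μ=8.8, E[X²]=154.88; III: μ=5.7, E[X²]=36.1.
E[X] = 0.19·7.25 + 0.52·8.8 + 0.29·5.7 = 7.6065.
E[X²] = 0.19·53.5833 + 0.52·154.88 + 0.29·36.1 = 101.187.
Var(X) = E[X²] − (E[X])² = 101.187 − 57.8588 = 43.3286.

43.329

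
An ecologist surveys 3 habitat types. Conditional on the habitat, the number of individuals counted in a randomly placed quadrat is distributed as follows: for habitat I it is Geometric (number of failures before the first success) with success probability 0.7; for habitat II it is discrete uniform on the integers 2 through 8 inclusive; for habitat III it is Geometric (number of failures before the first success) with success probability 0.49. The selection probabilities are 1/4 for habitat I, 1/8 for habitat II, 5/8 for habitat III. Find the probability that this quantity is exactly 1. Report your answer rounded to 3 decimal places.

Conditional on each habitat, P(X = 1): I: 0.21; II: 0; III: 0.2499.
By total probability, P(X = 1) = 0.25·0.21 + 0.125·0 + 0.625·0.2499 = 0.208688.

0.209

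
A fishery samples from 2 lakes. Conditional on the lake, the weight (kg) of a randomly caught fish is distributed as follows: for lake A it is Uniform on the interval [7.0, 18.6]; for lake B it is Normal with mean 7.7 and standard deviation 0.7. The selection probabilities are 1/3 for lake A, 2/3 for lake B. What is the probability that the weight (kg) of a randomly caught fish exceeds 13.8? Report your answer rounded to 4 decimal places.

Conditional on each lake, P(X > 13.8): A: 0.413793; B: 0.
By total probability, P(X > 13.8) = 0.333333·0.413793 + 0.666667·0 = 0.137931.

0.1379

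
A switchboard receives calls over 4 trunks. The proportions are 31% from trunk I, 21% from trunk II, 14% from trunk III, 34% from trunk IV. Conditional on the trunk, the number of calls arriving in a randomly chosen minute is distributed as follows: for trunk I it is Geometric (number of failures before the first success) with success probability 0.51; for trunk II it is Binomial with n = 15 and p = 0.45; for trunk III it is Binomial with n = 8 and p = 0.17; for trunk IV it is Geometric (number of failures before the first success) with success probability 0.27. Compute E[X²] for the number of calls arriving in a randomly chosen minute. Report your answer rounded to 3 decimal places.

For each component E[X²] = Var + (mean)², giving I: 2.807; II: 49.275; III: 2.9784; IV: 17.3237.
Overall E[X²] = 0.31·2.807 + 0.21·49.275 + 0.14·2.9784 + 0.34·17.3237 = 17.525.

17.525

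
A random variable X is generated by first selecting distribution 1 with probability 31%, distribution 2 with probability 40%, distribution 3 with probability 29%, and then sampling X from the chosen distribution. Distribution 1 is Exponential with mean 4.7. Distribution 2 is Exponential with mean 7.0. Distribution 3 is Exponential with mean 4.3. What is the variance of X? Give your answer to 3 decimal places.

33.326

Per component, 1: μ=4.7, E[X²]=44.18; 2: μ=7, E[X²]=98; 3: μ=4.3, E[X²]=36.98.
E[X] = 0.31·4.7 + 0.4·7 + 0.29·4.3 = 5.504.
E[X²] = 0.31·44.18 + 0.4·98 + 0.29·36.98 = 63.62.
Var(X) = E[X²] − (E[X])² = 63.62 − 30.294 = 33.326.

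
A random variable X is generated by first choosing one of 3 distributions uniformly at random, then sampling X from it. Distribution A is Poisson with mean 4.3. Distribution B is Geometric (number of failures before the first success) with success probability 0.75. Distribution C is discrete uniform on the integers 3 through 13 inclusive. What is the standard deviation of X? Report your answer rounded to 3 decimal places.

3.836

Per component, A: μ=4.3, E[X²]=22.79; B: μ=0.333333, E[X²]=0.555556; C: μ=8, E[X²]=74.
E[X] = 0.333333·4.3 + 0.333333·0.333333 + 0.333333·8 = 4.21111.
E[X²] = 0.333333·22.79 + 0.333333·0.555556 + 0.333333·74 = 32.4485.
Var(X) = E[X²] − (E[X])² = 32.4485 − 17.7335 = 14.7151.
SD(X) = √14.7151 = 3.83602.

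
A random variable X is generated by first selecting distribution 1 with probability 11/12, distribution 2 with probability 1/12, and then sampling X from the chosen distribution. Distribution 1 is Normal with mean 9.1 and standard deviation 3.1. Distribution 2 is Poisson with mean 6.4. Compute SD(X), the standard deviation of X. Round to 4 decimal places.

Per component, 1: μ=9.1, E[X²]=92.42; 2: μ=6.4, E[X²]=47.36.
E[X] = 0.916667·9.1 + 0.0833333·6.4 = 8.875.
E[X²] = 0.916667·92.42 + 0.0833333·47.36 = 88.665.
Var(X) = E[X²] − (E[X])² = 88.665 − 78.7656 = 9.89937.
SD(X) = √9.89937 = 3.14633.

3.1463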